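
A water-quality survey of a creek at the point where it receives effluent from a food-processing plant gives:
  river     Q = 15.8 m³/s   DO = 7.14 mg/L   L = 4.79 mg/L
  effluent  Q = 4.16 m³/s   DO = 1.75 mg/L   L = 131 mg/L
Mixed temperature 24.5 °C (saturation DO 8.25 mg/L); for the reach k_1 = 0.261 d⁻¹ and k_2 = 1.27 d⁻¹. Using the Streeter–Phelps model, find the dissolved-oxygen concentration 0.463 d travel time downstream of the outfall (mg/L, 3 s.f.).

Mixed DO = (15.8×7.14 + 4.16×1.75)/(15.8+4.16) = 120.1/19.96 = 6.017 mg/L.
Mixed L₀ = (15.8×4.79 + 4.16×131)/(19.96) = 620.6/19.96 = 31.09 mg/L.
Initial deficit D₀ = C_s − DO₀ = 8.25 − 6.017 = 2.233 mg/L.
D(0.463) = [0.261×31.09/(1.27−0.261)](e^(−0.261×0.463) − e^(−1.27×0.463)) + 2.233 e^(−1.27×0.463)
= 8.043 × (0.8862 − 0.5554) + 2.233 × 0.5554 = 3.901 mg/L.
DO = 8.25 − 3.901 = 4.349 mg/L.

DO ≈ 4.35 mg/L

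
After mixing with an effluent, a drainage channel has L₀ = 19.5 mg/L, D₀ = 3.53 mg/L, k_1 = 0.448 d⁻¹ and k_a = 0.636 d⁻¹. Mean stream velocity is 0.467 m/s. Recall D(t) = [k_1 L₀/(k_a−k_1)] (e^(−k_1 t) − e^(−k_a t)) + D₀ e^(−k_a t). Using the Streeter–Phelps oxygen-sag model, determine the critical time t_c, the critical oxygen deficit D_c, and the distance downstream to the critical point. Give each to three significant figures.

t_c = [1/(k_a−k_1)] ln[(k_a/k_1)(1 − D₀(k_a−k_1)/(k_1 L₀))]
= [1/(0.636−0.448)] ln[(0.636/0.448)(1 − 3.53×0.1880/(0.448×19.5))]
= (1/0.1880) ln[1.420 × 0.9240] = 5.319 × ln(1.312) = 5.319 × 0.2714 = 1.444 d.
D_c = (k_1/k_a) L₀ e^(−k_1 t_c) = (0.448/0.636) × 19.5 × e^(−0.448×1.444) = 0.7044 × 19.5 × 0.5238 = 7.194 mg/L.
x_c = v t_c = 0.467 m/s × 1.444 d × 86400 s/d = 58250 m ≈ 58.2 km.

t_c ≈ 1.44 d; D_c ≈ 7.19 mg/L; x_c ≈ 58.2 km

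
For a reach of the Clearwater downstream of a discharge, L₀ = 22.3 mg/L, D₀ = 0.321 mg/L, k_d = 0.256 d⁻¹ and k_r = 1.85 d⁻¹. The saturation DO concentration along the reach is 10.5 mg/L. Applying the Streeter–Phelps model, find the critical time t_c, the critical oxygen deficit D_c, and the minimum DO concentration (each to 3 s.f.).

t_c ≈ 1.18 d; D_c ≈ 2.28 mg/L; min DO ≈ 8.22 mg/L

At the critical point dD/dt = 0, so k_d L₀ e^(−k_d t) = k_r D. Substituting D(t) from the Streeter–Phelps equation and solving for t gives
t_c = ln[(k_r/k_d)(1 − D₀(k_r−k_d)/(k_d L₀))] / (k_r−k_d).
Here k_r−k_d = 1.594 d⁻¹ and 1 − D₀(k_r−k_d)/(k_d L₀) = 1 − 0.321×1.594/(0.256×22.3) = 0.9104, so
t_c = ln(7.227 × 0.9104) / 1.594 = 1.884 / 1.594 = 1.182 d.
L(t_c) = L₀ e^(−k_d t_c) = 22.3 × 0.7389 = 16.48 mg/L, and at the critical point k_r D_c = k_d L, so D_c = (0.256/1.85) × 16.48 = 2.280 mg/L.
Minimum DO = C_s − D_c = 10.5 − 2.280 = 8.220 mg/L.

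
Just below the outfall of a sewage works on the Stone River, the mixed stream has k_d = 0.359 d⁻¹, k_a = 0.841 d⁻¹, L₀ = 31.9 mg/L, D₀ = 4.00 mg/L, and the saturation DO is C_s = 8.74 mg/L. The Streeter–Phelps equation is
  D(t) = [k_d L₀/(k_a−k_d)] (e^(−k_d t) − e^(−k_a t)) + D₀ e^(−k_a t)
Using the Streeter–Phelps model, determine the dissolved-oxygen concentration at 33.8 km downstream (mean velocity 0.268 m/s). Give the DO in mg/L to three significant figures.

DO ≈ 0.461 mg/L

Travel time t = x/v = 33.8 km / (0.268 m/s) = 33800 m / 0.268 m/s = 126100 s = 1.460 d.
k_d L₀/(k_a−k_d) = 0.359×31.9/(0.841−0.359) = 11.45/0.4820 = 23.76 mg/L.
e^(−k_d t) = e^(−0.359×1.460) = 0.5921; e^(−k_a t) = e^(−0.841×1.460) = 0.2930.
D = 23.76 × (0.5921 − 0.2930) + 4.00 × 0.2930 = 7.107 + 1.172 = 8.279 mg/L.
DO = C_s − D = 8.74 − 8.279 = 0.4607 mg/L.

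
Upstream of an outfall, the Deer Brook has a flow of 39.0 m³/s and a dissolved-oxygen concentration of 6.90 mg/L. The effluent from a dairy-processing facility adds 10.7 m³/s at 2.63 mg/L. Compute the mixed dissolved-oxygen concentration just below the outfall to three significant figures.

Flow-weighted mixing: C = (Q_r C_r + Q_w C_w)/(Q_r + Q_w)
= (39.0×6.90 + 10.7×2.63)/(39.0 + 10.7) = 297.2/49.70 = 5.981 mg/L.

5.98 mg/L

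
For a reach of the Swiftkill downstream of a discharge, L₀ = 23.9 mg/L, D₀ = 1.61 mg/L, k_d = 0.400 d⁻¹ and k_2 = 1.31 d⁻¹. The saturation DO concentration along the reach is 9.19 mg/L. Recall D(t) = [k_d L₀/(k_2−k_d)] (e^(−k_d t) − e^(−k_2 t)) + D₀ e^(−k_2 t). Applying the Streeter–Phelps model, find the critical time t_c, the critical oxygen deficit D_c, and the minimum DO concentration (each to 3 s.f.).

With k_2/k_d = 3.275 and 1 − D₀(k_2−k_d)/(k_d L₀) = 0.8467,
t_c = ln(3.275 × 0.8467) / (1.31 − 0.400) = ln(2.773) / 0.9100 = 1.020/0.9100 = 1.121 d.
L(t_c) = L₀ e^(−k_d t_c) = 23.9 × 0.6387 = 15.26 mg/L, and at the critical point k_2 D_c = k_d L, so D_c = (0.400/1.31) × 15.26 = 4.661 mg/L.
Minimum DO = C_s − D_c = 9.19 − 4.661 = 4.529 mg/L.

t_c ≈ 1.12 d; D_c ≈ 4.66 mg/L; min DO ≈ 4.53 mg/L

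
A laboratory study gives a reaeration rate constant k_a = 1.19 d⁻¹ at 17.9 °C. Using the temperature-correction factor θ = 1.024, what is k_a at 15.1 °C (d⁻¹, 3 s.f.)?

k_a ≈ 1.11 d⁻¹

k_a(T₂) = k_a(T₁) · θ^(T₂−T₁) = 1.19 × 1.024^(15.1−17.9)
= 1.19 × 1.024^-2.80 = 1.19 × 0.9358 = 1.114 d⁻¹.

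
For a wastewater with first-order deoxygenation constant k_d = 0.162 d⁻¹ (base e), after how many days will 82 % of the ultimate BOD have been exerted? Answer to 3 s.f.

y/L₀ = 1 − e^(−k_d t) = 0.82 ⇒ e^(−k_d t) = 0.180
t = −ln(0.180) / 0.162 = 1.715 / 0.162 = 10.59 d.

t ≈ 10.6 d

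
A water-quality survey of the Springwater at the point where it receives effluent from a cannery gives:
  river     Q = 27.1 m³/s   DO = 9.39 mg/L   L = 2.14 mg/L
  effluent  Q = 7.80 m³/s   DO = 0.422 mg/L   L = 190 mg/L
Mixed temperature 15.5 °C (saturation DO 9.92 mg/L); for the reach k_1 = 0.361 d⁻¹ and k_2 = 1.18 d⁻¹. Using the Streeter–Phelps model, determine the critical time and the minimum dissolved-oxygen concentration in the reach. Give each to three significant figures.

Mixed DO = (27.1×9.39 + 7.80×0.422)/(27.1+7.80) = 257.8/34.90 = 7.386 mg/L.
Mixed L₀ = (27.1×2.14 + 7.80×190)/(34.90) = 1540/34.90 = 44.13 mg/L.
Initial deficit D₀ = C_s − DO₀ = 9.92 − 7.386 = 2.534 mg/L.
t_c = (1/0.8190) ln[(1.18/0.361)(1 − 2.534×0.8190/(0.361×44.13))] = 1.221 × ln(2.843) = 1.276 d.
D_c = (0.361/1.18) × 44.13 × e^(−0.361×1.276) = 0.3059 × 44.13 × 0.6310 = 8.518 mg/L.
Minimum DO = 9.92 − 8.518 = 1.402 mg/L.

t_c ≈ 1.28 d; minimum DO ≈ 1.40 mg/L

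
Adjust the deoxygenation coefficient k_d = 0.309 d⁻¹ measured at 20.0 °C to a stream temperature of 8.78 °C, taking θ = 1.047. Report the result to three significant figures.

k_d(T₂) = k_d(T₁) · θ^(T₂−T₁) = 0.309 × 1.047^(8.78−20.0)
= 0.309 × 1.047^-11.2 = 0.309 × 0.5973 = 0.1846 d⁻¹.

k_d ≈ 0.185 d⁻¹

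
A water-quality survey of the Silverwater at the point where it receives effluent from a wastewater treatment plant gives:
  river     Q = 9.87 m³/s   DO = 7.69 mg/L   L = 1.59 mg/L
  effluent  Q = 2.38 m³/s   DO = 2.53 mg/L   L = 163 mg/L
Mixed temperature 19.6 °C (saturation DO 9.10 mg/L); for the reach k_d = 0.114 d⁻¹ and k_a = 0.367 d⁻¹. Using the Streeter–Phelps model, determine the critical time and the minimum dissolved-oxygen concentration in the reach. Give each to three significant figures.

t_c ≈ 3.92 d; minimum DO ≈ 2.55 mg/L

Mixed DO = (9.87×7.69 + 2.38×2.53)/(9.87+2.38) = 81.92/12.25 = 6.687 mg/L.
Mixed L₀ = (9.87×1.59 + 2.38×163)/(12.25) = 403.6/12.25 = 32.95 mg/L.
Initial deficit D₀ = C_s − DO₀ = 9.10 − 6.687 = 2.413 mg/L.
t_c = (1/0.2530) ln[(0.367/0.114)(1 − 2.413×0.2530/(0.114×32.95))] = 3.953 × ln(2.696) = 3.920 d.
D_c = (0.114/0.367) × 32.95 × e^(−0.114×3.920) = 0.3106 × 32.95 × 0.6396 = 6.546 mg/L.
Minimum DO = 9.10 − 6.546 = 2.554 mg/L.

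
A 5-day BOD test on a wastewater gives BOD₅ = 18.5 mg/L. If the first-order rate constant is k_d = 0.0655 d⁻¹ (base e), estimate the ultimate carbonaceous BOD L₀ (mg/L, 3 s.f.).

L₀ ≈ 66.2 mg/L

BOD₅ = L₀(1 − e^(−5k_d)) ⇒ L₀ = BOD₅ / (1 − e^(−5×0.0655))
= 18.5 / (1 − 0.7207) = 18.5 / 0.2793 = 66.24 mg/L.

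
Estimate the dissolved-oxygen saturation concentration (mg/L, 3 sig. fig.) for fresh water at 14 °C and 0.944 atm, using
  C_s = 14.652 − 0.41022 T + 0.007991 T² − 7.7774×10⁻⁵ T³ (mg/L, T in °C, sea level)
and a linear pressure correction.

C_s ≈ 9.69 mg/L

At sea level: C_s = 14.652 − 0.41022×14 + 0.007991×14² − 7.7774×10⁻⁵×14³ = 10.26 mg/L.
Pressure correction: C_s' = 10.26 × 0.944 = 9.687 mg/L.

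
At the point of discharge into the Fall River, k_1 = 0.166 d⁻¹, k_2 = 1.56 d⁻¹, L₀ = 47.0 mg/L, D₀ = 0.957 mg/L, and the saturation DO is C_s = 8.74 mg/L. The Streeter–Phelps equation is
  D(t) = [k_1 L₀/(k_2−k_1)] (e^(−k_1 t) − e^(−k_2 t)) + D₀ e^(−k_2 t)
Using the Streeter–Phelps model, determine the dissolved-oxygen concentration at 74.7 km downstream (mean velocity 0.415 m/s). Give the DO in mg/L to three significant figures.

Travel time t = x/v = 74.7 km / (0.415 m/s) = 74700 m / 0.415 m/s = 180000 s = 2.083 d.
k_1 L₀/(k_2−k_1) = 0.166×47.0/(1.56−0.166) = 7.802/1.394 = 5.597 mg/L.
e^(−k_1 t) = e^(−0.166×2.083) = 0.7076; e^(−k_2 t) = e^(−1.56×2.083) = 0.03877.
D = 5.597 × (0.7076 − 0.03877) + 0.957 × 0.03877 = 3.743 + 0.03711 = 3.781 mg/L.
DO = C_s − D = 8.74 − 3.781 = 4.959 mg/L.

DO ≈ 4.96 mg/L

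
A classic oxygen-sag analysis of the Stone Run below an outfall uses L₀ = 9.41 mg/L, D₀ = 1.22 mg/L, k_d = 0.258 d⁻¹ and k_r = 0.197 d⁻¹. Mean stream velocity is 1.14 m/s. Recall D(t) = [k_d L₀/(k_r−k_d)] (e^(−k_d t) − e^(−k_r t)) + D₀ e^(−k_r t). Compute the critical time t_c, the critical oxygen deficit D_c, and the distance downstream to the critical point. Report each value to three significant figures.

t_c = [1/(k_r−k_d)] ln[(k_r/k_d)(1 − D₀(k_r−k_d)/(k_d L₀))]
= [1/(0.197−0.258)] ln[(0.197/0.258)(1 − 1.22×-0.06100/(0.258×9.41))]
= (1/-0.06100) ln[0.7636 × 1.031] = -16.39 × ln(0.7870) = -16.39 × -0.2396 = 3.927 d.
L(t_c) = L₀ e^(−k_d t_c) = 9.41 × 0.3630 = 3.416 mg/L, and at the critical point k_r D_c = k_d L, so D_c = (0.258/0.197) × 3.416 = 4.474 mg/L.
x_c = v t_c = 1.14 m/s × 3.927 d × 86400 s/d = 386800 m ≈ 387 km.

t_c ≈ 3.93 d; D_c ≈ 4.47 mg/L; x_c ≈ 387 km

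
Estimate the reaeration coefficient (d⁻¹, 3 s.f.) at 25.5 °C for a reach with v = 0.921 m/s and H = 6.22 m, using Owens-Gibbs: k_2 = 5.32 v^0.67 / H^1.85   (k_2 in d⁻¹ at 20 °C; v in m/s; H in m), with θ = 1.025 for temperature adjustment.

k_2(20) = 5.32 × 0.921^0.67 / 6.22^1.85 = 5.32 × 0.9464 / 29.41 = 0.1712 d⁻¹.
k_2(25.5) = 0.1712 × 1.025^(25.5−20) = 0.1712 × 1.145 = 0.1961 d⁻¹.

k_2 ≈ 0.196 d⁻¹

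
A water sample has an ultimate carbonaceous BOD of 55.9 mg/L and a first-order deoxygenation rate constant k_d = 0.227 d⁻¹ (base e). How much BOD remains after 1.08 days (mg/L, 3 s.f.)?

L_t = L₀ e^(−k_d t) = 55.9 × e^(−0.227×1.08) = 55.9 × 0.7826 = 43.75 mg/L.

L ≈ 43.7 mg/L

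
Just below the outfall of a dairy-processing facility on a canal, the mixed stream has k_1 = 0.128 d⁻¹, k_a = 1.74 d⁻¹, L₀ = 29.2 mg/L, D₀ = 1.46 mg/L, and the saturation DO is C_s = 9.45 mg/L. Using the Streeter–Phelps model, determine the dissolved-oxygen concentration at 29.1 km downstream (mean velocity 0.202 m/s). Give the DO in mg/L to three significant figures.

DO ≈ 7.62 mg/L

Travel time t = x/v = 29.1 km / (0.202 m/s) = 29100 m / 0.202 m/s = 144100 s = 1.667 d.
k_1 L₀/(k_a−k_1) = 0.128×29.2/(1.74−0.128) = 3.738/1.612 = 2.319 mg/L.
e^(−k_1 t) = e^(−0.128×1.667) = 0.8078; e^(−k_a t) = e^(−1.74×1.667) = 0.05496.
D = 2.319 × (0.8078 − 0.05496) + 1.46 × 0.05496 = 1.746 + 0.08024 = 1.826 mg/L.
DO = C_s − D = 9.45 − 1.826 = 7.624 mg/L.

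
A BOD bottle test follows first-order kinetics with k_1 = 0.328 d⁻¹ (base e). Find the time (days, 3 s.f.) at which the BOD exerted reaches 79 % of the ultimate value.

y/L₀ = 1 − e^(−k_1 t) = 0.79 ⇒ e^(−k_1 t) = 0.210
t = −ln(0.210) / 0.328 = 1.561 / 0.328 = 4.758 d.

t ≈ 4.76 d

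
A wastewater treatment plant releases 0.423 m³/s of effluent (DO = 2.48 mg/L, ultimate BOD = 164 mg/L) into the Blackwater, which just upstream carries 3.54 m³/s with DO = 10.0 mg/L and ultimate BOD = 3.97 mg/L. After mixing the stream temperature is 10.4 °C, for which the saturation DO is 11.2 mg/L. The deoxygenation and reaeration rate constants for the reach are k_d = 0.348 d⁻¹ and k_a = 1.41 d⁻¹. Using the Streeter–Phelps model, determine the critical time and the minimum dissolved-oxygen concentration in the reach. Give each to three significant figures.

t_c ≈ 0.995 d; minimum DO ≈ 7.52 mg/L

Mixed DO = (3.54×10.0 + 0.423×2.48)/(3.54+0.423) = 36.45/3.963 = 9.197 mg/L.
Mixed L₀ = (3.54×3.97 + 0.423×164)/(3.963) = 83.43/3.963 = 21.05 mg/L.
Initial deficit D₀ = C_s − DO₀ = 11.2 − 9.197 = 2.003 mg/L.
t_c = (1/1.062) ln[(1.41/0.348)(1 − 2.003×1.062/(0.348×21.05))] = 0.9416 × ln(2.875) = 0.9945 d.
D_c = (0.348/1.41) × 21.05 × e^(−0.348×0.9945) = 0.2468 × 21.05 × 0.7074 = 3.676 mg/L.
Minimum DO = 11.2 − 3.676 = 7.524 mg/L.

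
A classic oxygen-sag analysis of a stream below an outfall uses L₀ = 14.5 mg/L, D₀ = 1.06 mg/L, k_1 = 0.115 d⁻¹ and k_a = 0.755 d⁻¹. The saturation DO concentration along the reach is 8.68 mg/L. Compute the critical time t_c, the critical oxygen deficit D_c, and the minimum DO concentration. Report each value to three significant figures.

t_c ≈ 2.12 d; D_c ≈ 1.73 mg/L; min DO ≈ 6.95 mg/L

t_c = [1/(k_a−k_1)] ln[(k_a/k_1)(1 − D₀(k_a−k_1)/(k_1 L₀))]
= [1/(0.755−0.115)] ln[(0.755/0.115)(1 − 1.06×0.6400/(0.115×14.5))]
= (1/0.6400) ln[6.565 × 0.5932] = 1.562 × ln(3.894) = 1.562 × 1.360 = 2.124 d.
D_c = (k_1/k_a) L₀ e^(−k_1 t_c) = (0.115/0.755) × 14.5 × e^(−0.115×2.124) = 0.1523 × 14.5 × 0.7833 = 1.730 mg/L.
Minimum DO = C_s − D_c = 8.68 − 1.730 = 6.950 mg/L.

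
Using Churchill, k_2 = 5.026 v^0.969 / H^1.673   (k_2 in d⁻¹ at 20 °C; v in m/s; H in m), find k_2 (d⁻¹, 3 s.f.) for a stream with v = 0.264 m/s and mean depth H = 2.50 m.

k_2 ≈ 0.299 d⁻¹

k_2 = 5.026 × 0.264^0.969 / 2.50^1.673 = 5.026 × 0.2751 / 4.632 = 0.2985 d⁻¹.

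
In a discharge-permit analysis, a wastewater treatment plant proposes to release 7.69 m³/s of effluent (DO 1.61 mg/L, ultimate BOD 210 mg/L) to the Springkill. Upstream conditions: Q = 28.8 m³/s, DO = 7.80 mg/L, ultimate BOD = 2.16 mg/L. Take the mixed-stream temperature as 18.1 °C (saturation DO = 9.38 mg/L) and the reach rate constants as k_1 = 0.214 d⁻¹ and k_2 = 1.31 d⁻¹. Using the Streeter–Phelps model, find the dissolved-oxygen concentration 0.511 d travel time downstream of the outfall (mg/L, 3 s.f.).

Mixed DO = (28.8×7.80 + 7.69×1.61)/(28.8+7.69) = 237.0/36.49 = 6.496 mg/L.
Mixed L₀ = (28.8×2.16 + 7.69×210)/(36.49) = 1677/36.49 = 45.96 mg/L.
Initial deficit D₀ = C_s − DO₀ = 9.38 − 6.496 = 2.884 mg/L.
D(0.511) = [0.214×45.96/(1.31−0.214)](e^(−0.214×0.511) − e^(−1.31×0.511)) + 2.884 e^(−1.31×0.511)
= 8.974 × (0.8964 − 0.5120) + 2.884 × 0.5120 = 4.927 mg/L.
DO = 9.38 − 4.927 = 4.453 mg/L.

DO ≈ 4.45 mg/L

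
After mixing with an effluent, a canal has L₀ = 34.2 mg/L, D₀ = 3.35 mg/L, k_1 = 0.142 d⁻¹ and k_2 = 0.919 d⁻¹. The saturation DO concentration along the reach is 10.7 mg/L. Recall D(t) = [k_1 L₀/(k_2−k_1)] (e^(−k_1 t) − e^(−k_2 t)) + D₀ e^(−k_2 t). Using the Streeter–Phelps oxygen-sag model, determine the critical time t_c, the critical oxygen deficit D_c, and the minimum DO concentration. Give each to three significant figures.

t_c ≈ 1.42 d; D_c ≈ 4.32 mg/L; min DO ≈ 6.38 mg/L

With k_2/k_1 = 6.472 and 1 − D₀(k_2−k_1)/(k_1 L₀) = 0.4640,
t_c = ln(6.472 × 0.4640) / (0.919 − 0.142) = ln(3.003) / 0.7770 = 1.100/0.7770 = 1.415 d.
D_c = (k_1/k_2) L₀ e^(−k_1 t_c) = (0.142/0.919) × 34.2 × e^(−0.142×1.415) = 0.1545 × 34.2 × 0.8179 = 4.322 mg/L.
Minimum DO = C_s − D_c = 10.7 − 4.322 = 6.378 mg/L.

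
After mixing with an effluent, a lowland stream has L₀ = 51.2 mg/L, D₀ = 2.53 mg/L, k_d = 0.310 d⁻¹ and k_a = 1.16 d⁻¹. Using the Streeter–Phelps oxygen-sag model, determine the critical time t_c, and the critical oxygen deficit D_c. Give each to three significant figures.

With k_a/k_d = 3.742 and 1 − D₀(k_a−k_d)/(k_d L₀) = 0.8645,
t_c = ln(3.742 × 0.8645) / (1.16 − 0.310) = ln(3.235) / 0.8500 = 1.174/0.8500 = 1.381 d.
L(t_c) = L₀ e^(−k_d t_c) = 51.2 × 0.6517 = 33.37 mg/L, and at the critical point k_a D_c = k_d L, so D_c = (0.310/1.16) × 33.37 = 8.917 mg/L.

t_c ≈ 1.38 d; D_c ≈ 8.92 mg/L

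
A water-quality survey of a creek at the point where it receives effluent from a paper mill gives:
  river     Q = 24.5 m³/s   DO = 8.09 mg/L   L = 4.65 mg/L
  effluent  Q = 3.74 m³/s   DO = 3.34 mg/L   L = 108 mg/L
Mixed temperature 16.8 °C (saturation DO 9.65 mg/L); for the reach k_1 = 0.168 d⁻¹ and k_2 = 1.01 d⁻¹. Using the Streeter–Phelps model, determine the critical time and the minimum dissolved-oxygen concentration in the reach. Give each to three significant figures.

t_c ≈ 1.05 d; minimum DO ≈ 7.09 mg/L

Mixed DO = (24.5×8.09 + 3.74×3.34)/(24.5+3.74) = 210.7/28.24 = 7.461 mg/L.
Mixed L₀ = (24.5×4.65 + 3.74×108)/(28.24) = 517.8/28.24 = 18.34 mg/L.
Initial deficit D₀ = C_s − DO₀ = 9.65 − 7.461 = 2.189 mg/L.
t_c = (1/0.8420) ln[(1.01/0.168)(1 − 2.189×0.8420/(0.168×18.34))] = 1.188 × ln(2.415) = 1.047 d.
D_c = (0.168/1.01) × 18.34 × e^(−0.168×1.047) = 0.1663 × 18.34 × 0.8387 = 2.558 mg/L.
Minimum DO = 9.65 − 2.558 = 7.092 mg/L.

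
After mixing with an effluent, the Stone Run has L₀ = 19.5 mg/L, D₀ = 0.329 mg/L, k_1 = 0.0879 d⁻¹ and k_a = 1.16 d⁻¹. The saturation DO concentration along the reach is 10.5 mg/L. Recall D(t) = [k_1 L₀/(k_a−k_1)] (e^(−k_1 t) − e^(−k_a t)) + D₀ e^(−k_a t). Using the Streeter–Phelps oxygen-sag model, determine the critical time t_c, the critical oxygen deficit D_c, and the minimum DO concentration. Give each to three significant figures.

t_c ≈ 2.19 d; D_c ≈ 1.22 mg/L; min DO ≈ 9.28 mg/L

At the critical point dD/dt = 0, so k_1 L₀ e^(−k_1 t) = k_a D. Substituting D(t) from the Streeter–Phelps equation and solving for t gives
t_c = ln[(k_a/k_1)(1 − D₀(k_a−k_1)/(k_1 L₀))] / (k_a−k_1).
Here k_a−k_1 = 1.072 d⁻¹ and 1 − D₀(k_a−k_1)/(k_1 L₀) = 1 − 0.329×1.072/(0.0879×19.5) = 0.7942, so
t_c = ln(13.20 × 0.7942) / 1.072 = 2.350 / 1.072 = 2.192 d.
D_c = (k_1/k_a) L₀ e^(−k_1 t_c) = (0.0879/1.16) × 19.5 × e^(−0.0879×2.192) = 0.07578 × 19.5 × 0.8248 = 1.219 mg/L.
Minimum DO = C_s − D_c = 10.5 − 1.219 = 9.281 mg/L.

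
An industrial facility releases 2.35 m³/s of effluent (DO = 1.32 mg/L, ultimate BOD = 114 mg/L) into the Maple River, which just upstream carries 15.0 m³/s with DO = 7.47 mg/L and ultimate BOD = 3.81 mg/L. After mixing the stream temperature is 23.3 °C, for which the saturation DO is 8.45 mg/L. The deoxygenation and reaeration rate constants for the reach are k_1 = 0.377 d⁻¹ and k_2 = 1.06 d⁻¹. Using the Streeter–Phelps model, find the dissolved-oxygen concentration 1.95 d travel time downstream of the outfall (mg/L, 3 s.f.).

DO ≈ 4.57 mg/L

Mixed DO = (15.0×7.47 + 2.35×1.32)/(15.0+2.35) = 115.2/17.35 = 6.637 mg/L.
Mixed L₀ = (15.0×3.81 + 2.35×114)/(17.35) = 325.1/17.35 = 18.73 mg/L.
Initial deficit D₀ = C_s − DO₀ = 8.45 − 6.637 = 1.813 mg/L.
D(1.95) = [0.377×18.73/(1.06−0.377)](e^(−0.377×1.95) − e^(−1.06×1.95)) + 1.813 e^(−1.06×1.95)
= 10.34 × (0.4794 − 0.1266) + 1.813 × 0.1266 = 3.879 mg/L.
DO = 8.45 − 3.879 = 4.571 mg/L.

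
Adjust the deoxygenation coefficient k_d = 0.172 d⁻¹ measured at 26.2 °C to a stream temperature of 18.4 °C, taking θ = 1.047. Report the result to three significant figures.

k_d ≈ 0.120 d⁻¹

k_d(T₂) = k_d(T₁) · θ^(T₂−T₁) = 0.172 × 1.047^(18.4−26.2)
= 0.172 × 1.047^-7.80 = 0.172 × 0.6989 = 0.1202 d⁻¹.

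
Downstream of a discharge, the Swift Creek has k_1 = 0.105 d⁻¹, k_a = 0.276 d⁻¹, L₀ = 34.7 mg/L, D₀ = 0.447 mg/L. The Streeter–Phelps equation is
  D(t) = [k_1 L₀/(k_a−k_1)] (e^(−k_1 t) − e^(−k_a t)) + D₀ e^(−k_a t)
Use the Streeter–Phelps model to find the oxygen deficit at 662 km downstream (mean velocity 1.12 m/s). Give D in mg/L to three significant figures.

D ≈ 7.23 mg/L

Travel time t = x/v = 662 km / (1.12 m/s) = 662000 m / 1.12 m/s = 591100 s = 6.841 d.
k_1 L₀/(k_a−k_1) = 0.105×34.7/(0.276−0.105) = 3.643/0.1710 = 21.31 mg/L.
e^(−k_1 t) = e^(−0.105×6.841) = 0.4876; e^(−k_a t) = e^(−0.276×6.841) = 0.1514.
D = 21.31 × (0.4876 − 0.1514) + 0.447 × 0.1514 = 7.164 + 0.06765 = 7.232 mg/L.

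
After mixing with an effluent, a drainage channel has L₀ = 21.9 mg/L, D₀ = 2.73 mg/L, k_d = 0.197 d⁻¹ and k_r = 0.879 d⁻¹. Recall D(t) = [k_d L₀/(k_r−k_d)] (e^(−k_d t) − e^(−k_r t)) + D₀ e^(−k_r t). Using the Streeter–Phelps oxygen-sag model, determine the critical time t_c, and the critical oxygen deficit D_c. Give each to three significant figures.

t_c = [1/(k_r−k_d)] ln[(k_r/k_d)(1 − D₀(k_r−k_d)/(k_d L₀))]
= [1/(0.879−0.197)] ln[(0.879/0.197)(1 − 2.73×0.6820/(0.197×21.9))]
= (1/0.6820) ln[4.462 × 0.5684] = 1.466 × ln(2.536) = 1.466 × 0.9307 = 1.365 d.
D_c = (k_d/k_r) L₀ e^(−k_d t_c) = (0.197/0.879) × 21.9 × e^(−0.197×1.365) = 0.2241 × 21.9 × 0.7643 = 3.751 mg/L.

t_c ≈ 1.36 d; D_c ≈ 3.75 mg/L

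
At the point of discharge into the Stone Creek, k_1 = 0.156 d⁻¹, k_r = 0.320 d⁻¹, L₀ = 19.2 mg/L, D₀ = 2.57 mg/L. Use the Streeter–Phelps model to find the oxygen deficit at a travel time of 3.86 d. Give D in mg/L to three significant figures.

k_1 L₀/(k_r−k_1) = 0.156×19.2/(0.320−0.156) = 2.995/0.1640 = 18.26 mg/L.
e^(−k_1 t) = e^(−0.156×3.860) = 0.5476; e^(−k_r t) = e^(−0.320×3.860) = 0.2908.
D = 18.26 × (0.5476 − 0.2908) + 2.57 × 0.2908 = 4.691 + 0.7473 = 5.438 mg/L.

D ≈ 5.44 mg/L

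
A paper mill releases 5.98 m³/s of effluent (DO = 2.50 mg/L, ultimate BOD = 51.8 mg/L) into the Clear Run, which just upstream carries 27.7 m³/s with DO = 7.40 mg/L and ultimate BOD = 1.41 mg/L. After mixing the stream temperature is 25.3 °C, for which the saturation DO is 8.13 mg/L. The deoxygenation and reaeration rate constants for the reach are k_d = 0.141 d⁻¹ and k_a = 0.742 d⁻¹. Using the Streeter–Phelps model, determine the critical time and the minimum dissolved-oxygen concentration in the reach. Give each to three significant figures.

Mixed DO = (27.7×7.40 + 5.98×2.50)/(27.7+5.98) = 219.9/33.68 = 6.530 mg/L.
Mixed L₀ = (27.7×1.41 + 5.98×51.8)/(33.68) = 348.8/33.68 = 10.36 mg/L.
Initial deficit D₀ = C_s − DO₀ = 8.13 − 6.530 = 1.600 mg/L.
t_c = (1/0.6010) ln[(0.742/0.141)(1 − 1.600×0.6010/(0.141×10.36))] = 1.664 × ln(1.797) = 0.9754 d.
D_c = (0.141/0.742) × 10.36 × e^(−0.141×0.9754) = 0.1900 × 10.36 × 0.8715 = 1.715 mg/L.
Minimum DO = 8.13 − 1.715 = 6.415 mg/L.

t_c ≈ 0.975 d; minimum DO ≈ 6.41 mg/L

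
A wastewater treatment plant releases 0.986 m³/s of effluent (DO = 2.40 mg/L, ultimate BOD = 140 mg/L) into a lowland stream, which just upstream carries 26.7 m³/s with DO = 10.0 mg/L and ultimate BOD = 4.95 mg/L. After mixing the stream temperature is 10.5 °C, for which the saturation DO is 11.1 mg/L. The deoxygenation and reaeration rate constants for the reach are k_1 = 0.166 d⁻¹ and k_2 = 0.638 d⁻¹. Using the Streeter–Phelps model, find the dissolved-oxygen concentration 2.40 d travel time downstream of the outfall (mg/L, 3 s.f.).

DO ≈ 9.24 mg/L

Mixed DO = (26.7×10.0 + 0.986×2.40)/(26.7+0.986) = 269.4/27.69 = 9.729 mg/L.
Mixed L₀ = (26.7×4.95 + 0.986×140)/(27.69) = 270.2/27.69 = 9.760 mg/L.
Initial deficit D₀ = C_s − DO₀ = 11.1 − 9.729 = 1.371 mg/L.
D(2.40) = [0.166×9.760/(0.638−0.166)](e^(−0.166×2.40) − e^(−0.638×2.40)) + 1.371 e^(−0.638×2.40)
= 3.432 × (0.6714 − 0.2163) + 1.371 × 0.2163 = 1.859 mg/L.
DO = 11.1 − 1.859 = 9.241 mg/L.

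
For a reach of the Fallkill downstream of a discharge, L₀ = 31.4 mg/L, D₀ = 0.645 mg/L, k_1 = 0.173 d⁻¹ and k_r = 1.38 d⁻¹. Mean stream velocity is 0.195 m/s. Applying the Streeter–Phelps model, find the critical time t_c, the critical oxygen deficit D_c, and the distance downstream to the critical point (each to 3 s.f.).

t_c ≈ 1.59 d; D_c ≈ 2.99 mg/L; x_c ≈ 26.8 km

At the critical point dD/dt = 0, so k_1 L₀ e^(−k_1 t) = k_r D. Substituting D(t) from the Streeter–Phelps equation and solving for t gives
t_c = ln[(k_r/k_1)(1 − D₀(k_r−k_1)/(k_1 L₀))] / (k_r−k_1).
Here k_r−k_1 = 1.207 d⁻¹ and 1 − D₀(k_r−k_1)/(k_1 L₀) = 1 − 0.645×1.207/(0.173×31.4) = 0.8567, so
t_c = ln(7.977 × 0.8567) / 1.207 = 1.922 / 1.207 = 1.592 d.
D_c = (k_1/k_r) L₀ e^(−k_1 t_c) = (0.173/1.38) × 31.4 × e^(−0.173×1.592) = 0.1254 × 31.4 × 0.7592 = 2.989 mg/L.
x_c = v t_c = 0.195 m/s × 1.592 d × 86400 s/d = 26830 m ≈ 26.8 km.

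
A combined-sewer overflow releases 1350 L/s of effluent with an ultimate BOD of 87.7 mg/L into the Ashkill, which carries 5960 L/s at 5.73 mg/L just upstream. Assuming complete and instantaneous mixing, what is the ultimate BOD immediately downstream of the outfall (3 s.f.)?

20.9 mg/L

Flow-weighted mixing: C = (Q_r C_r + Q_w C_w)/(Q_r + Q_w)
= (5960×5.73 + 1350×87.7)/(5960 + 1350) = 152500/7310 = 20.87 mg/L.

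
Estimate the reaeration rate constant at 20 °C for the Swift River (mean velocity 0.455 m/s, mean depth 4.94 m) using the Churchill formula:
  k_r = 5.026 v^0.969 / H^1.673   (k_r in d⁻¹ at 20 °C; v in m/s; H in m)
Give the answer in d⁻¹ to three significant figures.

k_r ≈ 0.162 d⁻¹

k_r = 5.026 × 0.455^0.969 / 4.94^1.673 = 5.026 × 0.4662 / 14.47 = 0.1619 d⁻¹.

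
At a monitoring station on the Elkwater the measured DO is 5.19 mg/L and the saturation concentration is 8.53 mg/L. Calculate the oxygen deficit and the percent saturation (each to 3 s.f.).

D ≈ 3.34 mg/L; 60.8 % saturation

D = C_s − C = 8.53 − 5.19 = 3.34 mg/L.
% saturation = 5.19/8.53 × 100 = 60.8 %.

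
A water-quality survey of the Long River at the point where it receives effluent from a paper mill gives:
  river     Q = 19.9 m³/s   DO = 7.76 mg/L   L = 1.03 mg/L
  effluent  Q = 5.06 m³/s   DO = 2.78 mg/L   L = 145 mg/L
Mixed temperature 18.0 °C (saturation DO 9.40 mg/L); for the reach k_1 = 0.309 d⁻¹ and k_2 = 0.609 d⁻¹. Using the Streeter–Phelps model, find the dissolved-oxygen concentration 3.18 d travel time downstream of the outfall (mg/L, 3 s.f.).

DO ≈ 1.86 mg/L

Mixed DO = (19.9×7.76 + 5.06×2.78)/(19.9+5.06) = 168.5/24.96 = 6.750 mg/L.
Mixed L₀ = (19.9×1.03 + 5.06×145)/(24.96) = 754.2/24.96 = 30.22 mg/L.
Initial deficit D₀ = C_s − DO₀ = 9.40 − 6.750 = 2.650 mg/L.
D(3.18) = [0.309×30.22/(0.609−0.309)](e^(−0.309×3.18) − e^(−0.609×3.18)) + 2.650 e^(−0.609×3.18)
= 31.12 × (0.3743 − 0.1442) + 2.650 × 0.1442 = 7.545 mg/L.
DO = 9.40 − 7.545 = 1.855 mg/L.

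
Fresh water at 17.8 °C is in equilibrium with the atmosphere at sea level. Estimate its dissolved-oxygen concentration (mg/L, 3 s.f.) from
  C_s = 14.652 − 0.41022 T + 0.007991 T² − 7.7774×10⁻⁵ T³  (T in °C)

C_s = 14.652 − 0.41022×17.8 + 0.007991×17.8² − 7.7774×10⁻⁵×17.8³ = 9.443 mg/L.

C_s ≈ 9.44 mg/L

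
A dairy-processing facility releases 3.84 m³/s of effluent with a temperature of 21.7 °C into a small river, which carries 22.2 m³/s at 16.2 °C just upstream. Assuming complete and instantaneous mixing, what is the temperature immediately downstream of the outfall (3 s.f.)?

17.0 °C

Flow-weighted mixing: C = (Q_r C_r + Q_w C_w)/(Q_r + Q_w)
= (22.2×16.2 + 3.84×21.7)/(22.2 + 3.84) = 443.0/26.04 = 17.01 °C.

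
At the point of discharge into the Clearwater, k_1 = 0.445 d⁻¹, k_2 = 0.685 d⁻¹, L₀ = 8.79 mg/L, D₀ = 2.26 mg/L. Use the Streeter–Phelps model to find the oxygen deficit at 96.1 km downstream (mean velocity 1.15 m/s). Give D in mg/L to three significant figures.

Travel time t = x/v = 96.1 km / (1.15 m/s) = 96100 m / 1.15 m/s = 83570 s = 0.9672 d.
k_1 L₀/(k_2−k_1) = 0.445×8.79/(0.685−0.445) = 3.912/0.2400 = 16.30 mg/L.
e^(−k_1 t) = e^(−0.445×0.9672) = 0.6502; e^(−k_2 t) = e^(−0.685×0.9672) = 0.5155.
D = 16.30 × (0.6502 − 0.5155) + 2.26 × 0.5155 = 2.195 + 1.165 = 3.361 mg/L.

D ≈ 3.36 mg/L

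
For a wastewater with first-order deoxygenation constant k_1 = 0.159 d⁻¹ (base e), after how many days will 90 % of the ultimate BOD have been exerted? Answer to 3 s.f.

t ≈ 14.5 d

y/L₀ = 1 − e^(−k_1 t) = 0.90 ⇒ e^(−k_1 t) = 0.100
t = −ln(0.100) / 0.159 = 2.303 / 0.159 = 14.48 d.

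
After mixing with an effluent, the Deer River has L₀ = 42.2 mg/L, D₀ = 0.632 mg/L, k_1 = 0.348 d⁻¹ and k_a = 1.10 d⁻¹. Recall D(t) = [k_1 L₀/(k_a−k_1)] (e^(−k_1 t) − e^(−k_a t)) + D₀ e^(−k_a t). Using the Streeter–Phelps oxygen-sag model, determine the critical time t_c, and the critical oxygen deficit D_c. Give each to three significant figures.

t_c ≈ 1.49 d; D_c ≈ 7.96 mg/L

t_c = [1/(k_a−k_1)] ln[(k_a/k_1)(1 − D₀(k_a−k_1)/(k_1 L₀))]
= [1/(1.10−0.348)] ln[(1.10/0.348)(1 − 0.632×0.7520/(0.348×42.2))]
= (1/0.7520) ln[3.161 × 0.9676] = 1.330 × ln(3.059) = 1.330 × 1.118 = 1.487 d.
L(t_c) = L₀ e^(−k_1 t_c) = 42.2 × 0.5961 = 25.16 mg/L, and at the critical point k_a D_c = k_1 L, so D_c = (0.348/1.10) × 25.16 = 7.958 mg/L.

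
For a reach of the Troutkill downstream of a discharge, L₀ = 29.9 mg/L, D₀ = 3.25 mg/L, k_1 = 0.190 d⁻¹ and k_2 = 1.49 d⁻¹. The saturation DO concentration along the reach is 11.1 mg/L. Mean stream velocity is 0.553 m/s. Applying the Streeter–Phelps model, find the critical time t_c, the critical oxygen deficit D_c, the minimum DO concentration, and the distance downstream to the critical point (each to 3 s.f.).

t_c ≈ 0.537 d; D_c ≈ 3.44 mg/L; min DO ≈ 7.66 mg/L; x_c ≈ 25.7 km

At the critical point dD/dt = 0, so k_1 L₀ e^(−k_1 t) = k_2 D. Substituting D(t) from the Streeter–Phelps equation and solving for t gives
t_c = ln[(k_2/k_1)(1 − D₀(k_2−k_1)/(k_1 L₀))] / (k_2−k_1).
Here k_2−k_1 = 1.300 d⁻¹ and 1 − D₀(k_2−k_1)/(k_1 L₀) = 1 − 3.25×1.300/(0.190×29.9) = 0.2563, so
t_c = ln(7.842 × 0.2563) / 1.300 = 0.6981 / 1.300 = 0.5370 d.
D_c = (k_1/k_2) L₀ e^(−k_1 t_c) = (0.190/1.49) × 29.9 × e^(−0.190×0.5370) = 0.1275 × 29.9 × 0.9030 = 3.443 mg/L.
Minimum DO = C_s − D_c = 11.1 − 3.443 = 7.657 mg/L.
x_c = v t_c = 0.553 m/s × 0.5370 d × 86400 s/d = 25660 m ≈ 25.7 km.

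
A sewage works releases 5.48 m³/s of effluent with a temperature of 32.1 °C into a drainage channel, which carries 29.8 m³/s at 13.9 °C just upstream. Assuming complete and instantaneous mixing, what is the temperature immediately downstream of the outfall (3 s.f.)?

Flow-weighted mixing: C = (Q_r C_r + Q_w C_w)/(Q_r + Q_w)
= (29.8×13.9 + 5.48×32.1)/(29.8 + 5.48) = 590.1/35.28 = 16.73 °C.

16.7 °C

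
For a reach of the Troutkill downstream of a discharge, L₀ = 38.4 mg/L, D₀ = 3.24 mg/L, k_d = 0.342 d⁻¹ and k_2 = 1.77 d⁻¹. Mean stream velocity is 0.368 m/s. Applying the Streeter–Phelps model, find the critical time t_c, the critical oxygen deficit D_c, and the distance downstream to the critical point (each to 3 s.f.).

t_c ≈ 0.847 d; D_c ≈ 5.55 mg/L; x_c ≈ 26.9 km

At the critical point dD/dt = 0, so k_d L₀ e^(−k_d t) = k_2 D. Substituting D(t) from the Streeter–Phelps equation and solving for t gives
t_c = ln[(k_2/k_d)(1 − D₀(k_2−k_d)/(k_d L₀))] / (k_2−k_d).
Here k_2−k_d = 1.428 d⁻¹ and 1 − D₀(k_2−k_d)/(k_d L₀) = 1 − 3.24×1.428/(0.342×38.4) = 0.6477, so
t_c = ln(5.175 × 0.6477) / 1.428 = 1.210 / 1.428 = 0.8471 d.
L(t_c) = L₀ e^(−k_d t_c) = 38.4 × 0.7485 = 28.74 mg/L, and at the critical point k_2 D_c = k_d L, so D_c = (0.342/1.77) × 28.74 = 5.554 mg/L.
x_c = v t_c = 0.368 m/s × 0.8471 d × 86400 s/d = 26930 m ≈ 26.9 km.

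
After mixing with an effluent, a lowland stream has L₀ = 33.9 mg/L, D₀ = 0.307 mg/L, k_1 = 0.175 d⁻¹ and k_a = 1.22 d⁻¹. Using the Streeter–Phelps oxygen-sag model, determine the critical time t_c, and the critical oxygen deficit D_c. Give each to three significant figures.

t_c = [1/(k_a−k_1)] ln[(k_a/k_1)(1 − D₀(k_a−k_1)/(k_1 L₀))]
= [1/(1.22−0.175)] ln[(1.22/0.175)(1 − 0.307×1.045/(0.175×33.9))]
= (1/1.045) ln[6.971 × 0.9459] = 0.9569 × ln(6.594) = 0.9569 × 1.886 = 1.805 d.
D_c = (k_1/k_a) L₀ e^(−k_1 t_c) = (0.175/1.22) × 33.9 × e^(−0.175×1.805) = 0.1434 × 33.9 × 0.7292 = 3.546 mg/L.

t_c ≈ 1.81 d; D_c ≈ 3.55 mg/L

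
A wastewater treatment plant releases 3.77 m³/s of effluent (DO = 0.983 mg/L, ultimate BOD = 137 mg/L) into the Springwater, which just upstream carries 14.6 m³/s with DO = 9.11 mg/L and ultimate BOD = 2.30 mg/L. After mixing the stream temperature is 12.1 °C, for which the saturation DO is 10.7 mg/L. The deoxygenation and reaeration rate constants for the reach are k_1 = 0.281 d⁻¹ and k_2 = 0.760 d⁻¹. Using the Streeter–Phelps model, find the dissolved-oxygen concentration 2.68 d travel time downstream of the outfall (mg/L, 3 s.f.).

DO ≈ 4.29 mg/L

Mixed DO = (14.6×9.11 + 3.77×0.983)/(14.6+3.77) = 136.7/18.37 = 7.442 mg/L.
Mixed L₀ = (14.6×2.30 + 3.77×137)/(18.37) = 550.1/18.37 = 29.94 mg/L.
Initial deficit D₀ = C_s − DO₀ = 10.7 − 7.442 = 3.258 mg/L.
D(2.68) = [0.281×29.94/(0.760−0.281)](e^(−0.281×2.68) − e^(−0.760×2.68)) + 3.258 e^(−0.760×2.68)
= 17.57 × (0.4709 − 0.1304) + 3.258 × 0.1304 = 6.406 mg/L.
DO = 10.7 − 6.406 = 4.294 mg/L.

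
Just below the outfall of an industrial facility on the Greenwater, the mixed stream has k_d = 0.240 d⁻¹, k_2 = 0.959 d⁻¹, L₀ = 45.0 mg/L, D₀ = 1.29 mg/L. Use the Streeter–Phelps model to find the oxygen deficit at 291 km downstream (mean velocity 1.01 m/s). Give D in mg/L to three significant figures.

D ≈ 6.19 mg/L

Travel time t = x/v = 291 km / (1.01 m/s) = 291000 m / 1.01 m/s = 288100 s = 3.335 d.
k_d L₀/(k_2−k_d) = 0.240×45.0/(0.959−0.240) = 10.80/0.7190 = 15.02 mg/L.
e^(−k_d t) = e^(−0.240×3.335) = 0.4492; e^(−k_2 t) = e^(−0.959×3.335) = 0.04084.
D = 15.02 × (0.4492 − 0.04084) + 1.29 × 0.04084 = 6.134 + 0.05269 = 6.186 mg/L.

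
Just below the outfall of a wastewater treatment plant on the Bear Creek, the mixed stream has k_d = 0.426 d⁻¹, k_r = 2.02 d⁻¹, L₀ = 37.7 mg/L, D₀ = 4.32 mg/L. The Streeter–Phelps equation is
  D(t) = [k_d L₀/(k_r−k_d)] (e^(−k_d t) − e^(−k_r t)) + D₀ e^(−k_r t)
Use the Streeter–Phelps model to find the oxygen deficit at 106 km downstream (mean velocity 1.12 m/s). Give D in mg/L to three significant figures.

Travel time t = x/v = 106 km / (1.12 m/s) = 106000 m / 1.12 m/s = 94640 s = 1.095 d.
k_d L₀/(k_r−k_d) = 0.426×37.7/(2.02−0.426) = 16.06/1.594 = 10.08 mg/L.
e^(−k_d t) = e^(−0.426×1.095) = 0.6271; e^(−k_r t) = e^(−2.02×1.095) = 0.1094.
D = 10.08 × (0.6271 − 0.1094) + 4.32 × 0.1094 = 5.216 + 0.4726 = 5.689 mg/L.

D ≈ 5.69 mg/L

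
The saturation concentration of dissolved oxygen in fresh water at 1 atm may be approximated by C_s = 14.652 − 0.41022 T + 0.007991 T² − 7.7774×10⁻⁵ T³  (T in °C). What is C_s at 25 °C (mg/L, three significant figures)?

C_s ≈ 8.18 mg/L

C_s = 14.652 − 0.41022×25 + 0.007991×25² − 7.7774×10⁻⁵×25³ = 8.176 mg/L.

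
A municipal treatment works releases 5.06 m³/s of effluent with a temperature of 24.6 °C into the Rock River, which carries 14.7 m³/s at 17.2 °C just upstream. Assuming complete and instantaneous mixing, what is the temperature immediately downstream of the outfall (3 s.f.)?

Flow-weighted mixing: C = (Q_r C_r + Q_w C_w)/(Q_r + Q_w)
= (14.7×17.2 + 5.06×24.6)/(14.7 + 5.06) = 377.3/19.76 = 19.09 °C.

19.1 °C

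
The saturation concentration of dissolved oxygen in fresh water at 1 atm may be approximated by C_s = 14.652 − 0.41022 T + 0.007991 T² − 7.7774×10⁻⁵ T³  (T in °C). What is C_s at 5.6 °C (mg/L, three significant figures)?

C_s ≈ 12.6 mg/L

C_s = 14.652 − 0.41022×5.6 + 0.007991×5.6² − 7.7774×10⁻⁵×5.6³ = 12.59 mg/L.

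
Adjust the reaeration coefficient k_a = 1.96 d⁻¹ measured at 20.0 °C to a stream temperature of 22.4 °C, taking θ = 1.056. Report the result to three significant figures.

k_a ≈ 2.23 d⁻¹

k_a(T₂) = k_a(T₁) · θ^(T₂−T₁) = 1.96 × 1.056^(22.4−20.0)
= 1.96 × 1.056^2.40 = 1.96 × 1.140 = 2.234 d⁻¹.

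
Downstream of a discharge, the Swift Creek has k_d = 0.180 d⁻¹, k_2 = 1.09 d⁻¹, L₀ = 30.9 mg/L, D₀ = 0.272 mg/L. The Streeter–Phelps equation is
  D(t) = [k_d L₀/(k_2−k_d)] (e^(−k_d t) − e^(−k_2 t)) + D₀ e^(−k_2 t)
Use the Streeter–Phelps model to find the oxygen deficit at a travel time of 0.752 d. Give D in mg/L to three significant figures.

k_d L₀/(k_2−k_d) = 0.180×30.9/(1.09−0.180) = 5.562/0.9100 = 6.112 mg/L.
e^(−k_d t) = e^(−0.180×0.7520) = 0.8734; e^(−k_2 t) = e^(−1.09×0.7520) = 0.4406.
D = 6.112 × (0.8734 − 0.4406) + 0.272 × 0.4406 = 2.645 + 0.1198 = 2.765 mg/L.

D ≈ 2.77 mg/L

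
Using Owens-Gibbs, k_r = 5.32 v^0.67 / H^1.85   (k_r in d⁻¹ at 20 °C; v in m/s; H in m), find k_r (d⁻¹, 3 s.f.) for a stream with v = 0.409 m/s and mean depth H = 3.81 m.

k_r ≈ 0.246 d⁻¹

k_r = 5.32 × 0.409^0.67 / 3.81^1.85 = 5.32 × 0.5494 / 11.88 = 0.2461 d⁻¹.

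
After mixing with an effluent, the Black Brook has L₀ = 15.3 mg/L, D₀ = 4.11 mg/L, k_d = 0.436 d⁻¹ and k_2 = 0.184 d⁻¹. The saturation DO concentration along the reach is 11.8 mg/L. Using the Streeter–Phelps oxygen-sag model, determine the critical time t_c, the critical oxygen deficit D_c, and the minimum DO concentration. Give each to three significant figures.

t_c ≈ 2.85 d; D_c ≈ 10.5 mg/L; min DO ≈ 1.34 mg/L

At the critical point dD/dt = 0, so k_d L₀ e^(−k_d t) = k_2 D. Substituting D(t) from the Streeter–Phelps equation and solving for t gives
t_c = ln[(k_2/k_d)(1 − D₀(k_2−k_d)/(k_d L₀))] / (k_2−k_d).
Here k_2−k_d = -0.2520 d⁻¹ and 1 − D₀(k_2−k_d)/(k_d L₀) = 1 − 4.11×-0.2520/(0.436×15.3) = 1.155, so
t_c = ln(0.4220 × 1.155) / -0.2520 = -0.7184 / -0.2520 = 2.851 d.
L(t_c) = L₀ e^(−k_d t_c) = 15.3 × 0.2885 = 4.415 mg/L, and at the critical point k_2 D_c = k_d L, so D_c = (0.436/0.184) × 4.415 = 10.46 mg/L.
Minimum DO = C_s − D_c = 11.8 − 10.46 = 1.339 mg/L.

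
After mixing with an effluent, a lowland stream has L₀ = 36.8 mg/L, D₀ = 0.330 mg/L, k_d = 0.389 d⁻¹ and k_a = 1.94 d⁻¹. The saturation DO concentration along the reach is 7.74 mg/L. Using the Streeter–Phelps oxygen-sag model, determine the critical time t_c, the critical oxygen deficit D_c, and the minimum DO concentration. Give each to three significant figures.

At the critical point dD/dt = 0, so k_d L₀ e^(−k_d t) = k_a D. Substituting D(t) from the Streeter–Phelps equation and solving for t gives
t_c = ln[(k_a/k_d)(1 − D₀(k_a−k_d)/(k_d L₀))] / (k_a−k_d).
Here k_a−k_d = 1.551 d⁻¹ and 1 − D₀(k_a−k_d)/(k_d L₀) = 1 − 0.330×1.551/(0.389×36.8) = 0.9642, so
t_c = ln(4.987 × 0.9642) / 1.551 = 1.570 / 1.551 = 1.013 d.
L(t_c) = L₀ e^(−k_d t_c) = 36.8 × 0.6744 = 24.82 mg/L, and at the critical point k_a D_c = k_d L, so D_c = (0.389/1.94) × 24.82 = 4.977 mg/L.
Minimum DO = C_s − D_c = 7.74 − 4.977 = 2.763 mg/L.

t_c ≈ 1.01 d; D_c ≈ 4.98 mg/L; min DO ≈ 2.76 mg/L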